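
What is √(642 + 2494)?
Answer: 56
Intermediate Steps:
√(642 + 2494) = √3136 = 56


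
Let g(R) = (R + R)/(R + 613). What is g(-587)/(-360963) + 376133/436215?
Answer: 45263264288/52485825015 ≈ 0.86239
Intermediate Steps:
g(R) = 2*R/(613 + R) (g(R) = (2*R)/(613 + R) = 2*R/(613 + R))
g(-587)/(-360963) + 376133/436215 = (2*(-587)/(613 - 587))/(-360963) + 376133/436215 = (2*(-587)/26)*(-1/360963) + 376133*(1/436215) = (2*(-587)*(1/26))*(-1/360963) + 376133/436215 = -587/13*(-1/360963) + 376133/436215 = 587/4692519 + 376133/436215 = 45263264288/52485825015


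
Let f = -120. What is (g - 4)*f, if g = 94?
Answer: -10800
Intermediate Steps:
(g - 4)*f = (94 - 4)*(-120) = 90*(-120) = -10800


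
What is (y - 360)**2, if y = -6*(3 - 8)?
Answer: 108900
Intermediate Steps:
y = 30 (y = -6*(-5) = 30)
(y - 360)**2 = (30 - 360)**2 = (-330)**2 = 108900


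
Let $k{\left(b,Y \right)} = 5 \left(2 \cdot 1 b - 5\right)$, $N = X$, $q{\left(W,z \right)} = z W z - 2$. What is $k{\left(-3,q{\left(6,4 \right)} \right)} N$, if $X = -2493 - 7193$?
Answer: $532730$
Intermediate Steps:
$q{\left(W,z \right)} = -2 + W z^{2}$ ($q{\left(W,z \right)} = W z z - 2 = W z^{2} - 2 = -2 + W z^{2}$)
$X = -9686$ ($X = -2493 - 7193 = -9686$)
$N = -9686$
$k{\left(b,Y \right)} = -25 + 10 b$ ($k{\left(b,Y \right)} = 5 \left(2 b - 5\right) = 5 \left(-5 + 2 b\right) = -25 + 10 b$)
$k{\left(-3,q{\left(6,4 \right)} \right)} N = \left(-25 + 10 \left(-3\right)\right) \left(-9686\right) = \left(-25 - 30\right) \left(-9686\right) = \left(-55\right) \left(-9686\right) = 532730$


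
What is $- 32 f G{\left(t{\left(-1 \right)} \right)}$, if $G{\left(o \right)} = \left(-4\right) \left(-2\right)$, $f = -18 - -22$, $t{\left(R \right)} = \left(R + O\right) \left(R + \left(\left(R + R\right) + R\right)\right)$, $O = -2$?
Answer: $-1024$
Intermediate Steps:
$t{\left(R \right)} = 4 R \left(-2 + R\right)$ ($t{\left(R \right)} = \left(R - 2\right) \left(R + \left(\left(R + R\right) + R\right)\right) = \left(-2 + R\right) \left(R + \left(2 R + R\right)\right) = \left(-2 + R\right) \left(R + 3 R\right) = \left(-2 + R\right) 4 R = 4 R \left(-2 + R\right)$)
$f = 4$ ($f = -18 + 22 = 4$)
$G{\left(o \right)} = 8$
$- 32 f G{\left(t{\left(-1 \right)} \right)} = \left(-32\right) 4 \cdot 8 = \left(-128\right) 8 = -1024$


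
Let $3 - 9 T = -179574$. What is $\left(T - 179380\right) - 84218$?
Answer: $-243645$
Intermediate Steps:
$T = 19953$ ($T = \frac{1}{3} - - \frac{59858}{3} = \frac{1}{3} + \frac{59858}{3} = 19953$)
$\left(T - 179380\right) - 84218 = \left(19953 - 179380\right) - 84218 = -159427 - 84218 = -243645$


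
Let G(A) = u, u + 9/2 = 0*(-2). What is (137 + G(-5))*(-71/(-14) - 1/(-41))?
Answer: 775125/1148 ≈ 675.20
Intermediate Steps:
u = -9/2 (u = -9/2 + 0*(-2) = -9/2 + 0 = -9/2 ≈ -4.5000)
G(A) = -9/2
(137 + G(-5))*(-71/(-14) - 1/(-41)) = (137 - 9/2)*(-71/(-14) - 1/(-41)) = 265*(-71*(-1/14) - 1*(-1/41))/2 = 265*(71/14 + 1/41)/2 = (265/2)*(2925/574) = 775125/1148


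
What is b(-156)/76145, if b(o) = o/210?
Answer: -26/2665075 ≈ -9.7558e-6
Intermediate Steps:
b(o) = o/210 (b(o) = o*(1/210) = o/210)
b(-156)/76145 = ((1/210)*(-156))/76145 = -26/35*1/76145 = -26/2665075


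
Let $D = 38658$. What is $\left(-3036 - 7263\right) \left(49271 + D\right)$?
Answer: $-905580771$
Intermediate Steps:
$\left(-3036 - 7263\right) \left(49271 + D\right) = \left(-3036 - 7263\right) \left(49271 + 38658\right) = \left(-10299\right) 87929 = -905580771$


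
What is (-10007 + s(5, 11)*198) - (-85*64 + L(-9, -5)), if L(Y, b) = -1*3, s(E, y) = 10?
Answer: -2584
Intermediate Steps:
L(Y, b) = -3
(-10007 + s(5, 11)*198) - (-85*64 + L(-9, -5)) = (-10007 + 10*198) - (-85*64 - 3) = (-10007 + 1980) - (-5440 - 3) = -8027 - 1*(-5443) = -8027 + 5443 = -2584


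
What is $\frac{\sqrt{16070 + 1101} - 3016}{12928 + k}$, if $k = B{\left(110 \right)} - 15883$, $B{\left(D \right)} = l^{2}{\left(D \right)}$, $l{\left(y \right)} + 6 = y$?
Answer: $- \frac{3016}{7861} + \frac{\sqrt{17171}}{7861} \approx -0.367$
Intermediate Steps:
$l{\left(y \right)} = -6 + y$
$B{\left(D \right)} = \left(-6 + D\right)^{2}$
$k = -5067$ ($k = \left(-6 + 110\right)^{2} - 15883 = 104^{2} - 15883 = 10816 - 15883 = -5067$)
$\frac{\sqrt{16070 + 1101} - 3016}{12928 + k} = \frac{\sqrt{16070 + 1101} - 3016}{12928 - 5067} = \frac{\sqrt{17171} - 3016}{7861} = \left(-3016 + \sqrt{17171}\right) \frac{1}{7861} = - \frac{3016}{7861} + \frac{\sqrt{17171}}{7861}$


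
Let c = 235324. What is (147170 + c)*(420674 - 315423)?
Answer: 40257875994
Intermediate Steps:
(147170 + c)*(420674 - 315423) = (147170 + 235324)*(420674 - 315423) = 382494*105251 = 40257875994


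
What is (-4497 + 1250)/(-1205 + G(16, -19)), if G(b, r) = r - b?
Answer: 3247/1240 ≈ 2.6185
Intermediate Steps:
(-4497 + 1250)/(-1205 + G(16, -19)) = (-4497 + 1250)/(-1205 + (-19 - 1*16)) = -3247/(-1205 + (-19 - 16)) = -3247/(-1205 - 35) = -3247/(-1240) = -3247*(-1/1240) = 3247/1240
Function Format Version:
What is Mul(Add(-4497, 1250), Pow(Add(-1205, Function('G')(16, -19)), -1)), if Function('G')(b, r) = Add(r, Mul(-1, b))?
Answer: Rational(3247, 1240) ≈ 2.6185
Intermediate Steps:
Mul(Add(-4497, 1250), Pow(Add(-1205, Function('G')(16, -19)), -1)) = Mul(Add(-4497, 1250), Pow(Add(-1205, Add(-19, Mul(-1, 16))), -1)) = Mul(-3247, Pow(Add(-1205, Add(-19, -16)), -1)) = Mul(-3247, Pow(Add(-1205, -35), -1)) = Mul(-3247, Pow(-1240, -1)) = Mul(-3247, Rational(-1, 1240)) = Rational(3247, 1240)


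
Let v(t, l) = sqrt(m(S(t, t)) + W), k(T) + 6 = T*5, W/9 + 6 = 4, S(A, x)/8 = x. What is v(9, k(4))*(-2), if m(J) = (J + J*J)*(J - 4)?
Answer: -114*sqrt(110) ≈ -1195.6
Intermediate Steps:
S(A, x) = 8*x
m(J) = (-4 + J)*(J + J**2) (m(J) = (J + J**2)*(-4 + J) = (-4 + J)*(J + J**2))
W = -18 (W = -54 + 9*4 = -54 + 36 = -18)
k(T) = -6 + 5*T (k(T) = -6 + T*5 = -6 + 5*T)
v(t, l) = sqrt(-18 + 8*t*(-4 - 24*t + 64*t**2)) (v(t, l) = sqrt((8*t)*(-4 + (8*t)**2 - 24*t) - 18) = sqrt((8*t)*(-4 + 64*t**2 - 24*t) - 18) = sqrt((8*t)*(-4 - 24*t + 64*t**2) - 18) = sqrt(8*t*(-4 - 24*t + 64*t**2) - 18) = sqrt(-18 + 8*t*(-4 - 24*t + 64*t**2)))
v(9, k(4))*(-2) = sqrt(-18 - 192*9**2 - 32*9 + 512*9**3)*(-2) = sqrt(-18 - 192*81 - 288 + 512*729)*(-2) = sqrt(-18 - 15552 - 288 + 373248)*(-2) = sqrt(357390)*(-2) = (57*sqrt(110))*(-2) = -114*sqrt(110)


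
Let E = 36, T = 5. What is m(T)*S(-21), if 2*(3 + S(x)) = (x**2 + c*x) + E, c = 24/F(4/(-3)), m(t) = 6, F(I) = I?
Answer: 2547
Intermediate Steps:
c = -18 (c = 24/((4/(-3))) = 24/((4*(-1/3))) = 24/(-4/3) = 24*(-3/4) = -18)
S(x) = 15 + x**2/2 - 9*x (S(x) = -3 + ((x**2 - 18*x) + 36)/2 = -3 + (36 + x**2 - 18*x)/2 = -3 + (18 + x**2/2 - 9*x) = 15 + x**2/2 - 9*x)
m(T)*S(-21) = 6*(15 + (1/2)*(-21)**2 - 9*(-21)) = 6*(15 + (1/2)*441 + 189) = 6*(15 + 441/2 + 189) = 6*(849/2) = 2547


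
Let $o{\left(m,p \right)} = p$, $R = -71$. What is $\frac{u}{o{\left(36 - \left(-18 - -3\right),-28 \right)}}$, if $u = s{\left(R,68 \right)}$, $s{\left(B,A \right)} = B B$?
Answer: $- \frac{5041}{28} \approx -180.04$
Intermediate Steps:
$s{\left(B,A \right)} = B^{2}$
$u = 5041$ ($u = \left(-71\right)^{2} = 5041$)
$\frac{u}{o{\left(36 - \left(-18 - -3\right),-28 \right)}} = \frac{5041}{-28} = 5041 \left(- \frac{1}{28}\right) = - \frac{5041}{28}$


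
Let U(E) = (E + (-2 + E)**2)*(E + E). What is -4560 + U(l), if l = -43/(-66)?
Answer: -655028243/143748 ≈ -4556.8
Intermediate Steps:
l = 43/66 (l = -43*(-1/66) = 43/66 ≈ 0.65152)
U(E) = 2*E*(E + (-2 + E)**2) (U(E) = (E + (-2 + E)**2)*(2*E) = 2*E*(E + (-2 + E)**2))
-4560 + U(l) = -4560 + 2*(43/66)*(43/66 + (-2 + 43/66)**2) = -4560 + 2*(43/66)*(43/66 + (-89/66)**2) = -4560 + 2*(43/66)*(43/66 + 7921/4356) = -4560 + 2*(43/66)*(10759/4356) = -4560 + 462637/143748 = -655028243/143748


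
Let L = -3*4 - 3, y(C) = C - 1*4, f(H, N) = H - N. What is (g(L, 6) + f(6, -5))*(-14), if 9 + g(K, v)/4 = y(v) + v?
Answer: -98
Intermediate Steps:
y(C) = -4 + C (y(C) = C - 4 = -4 + C)
L = -15 (L = -12 - 3 = -15)
g(K, v) = -52 + 8*v (g(K, v) = -36 + 4*((-4 + v) + v) = -36 + 4*(-4 + 2*v) = -36 + (-16 + 8*v) = -52 + 8*v)
(g(L, 6) + f(6, -5))*(-14) = ((-52 + 8*6) + (6 - 1*(-5)))*(-14) = ((-52 + 48) + (6 + 5))*(-14) = (-4 + 11)*(-14) = 7*(-14) = -98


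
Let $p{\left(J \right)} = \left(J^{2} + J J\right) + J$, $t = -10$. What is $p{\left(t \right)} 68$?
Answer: $12920$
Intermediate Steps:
$p{\left(J \right)} = J + 2 J^{2}$ ($p{\left(J \right)} = \left(J^{2} + J^{2}\right) + J = 2 J^{2} + J = J + 2 J^{2}$)
$p{\left(t \right)} 68 = - 10 \left(1 + 2 \left(-10\right)\right) 68 = - 10 \left(1 - 20\right) 68 = \left(-10\right) \left(-19\right) 68 = 190 \cdot 68 = 12920$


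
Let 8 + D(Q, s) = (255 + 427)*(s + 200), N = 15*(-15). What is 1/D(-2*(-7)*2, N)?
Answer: -1/17058 ≈ -5.8623e-5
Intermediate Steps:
N = -225
D(Q, s) = 136392 + 682*s (D(Q, s) = -8 + (255 + 427)*(s + 200) = -8 + 682*(200 + s) = -8 + (136400 + 682*s) = 136392 + 682*s)
1/D(-2*(-7)*2, N) = 1/(136392 + 682*(-225)) = 1/(136392 - 153450) = 1/(-17058) = -1/17058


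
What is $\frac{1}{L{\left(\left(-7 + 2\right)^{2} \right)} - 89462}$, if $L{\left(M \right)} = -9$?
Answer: $- \frac{1}{89471} \approx -1.1177 \cdot 10^{-5}$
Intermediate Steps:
$\frac{1}{L{\left(\left(-7 + 2\right)^{2} \right)} - 89462} = \frac{1}{-9 - 89462} = \frac{1}{-89471} = - \frac{1}{89471}$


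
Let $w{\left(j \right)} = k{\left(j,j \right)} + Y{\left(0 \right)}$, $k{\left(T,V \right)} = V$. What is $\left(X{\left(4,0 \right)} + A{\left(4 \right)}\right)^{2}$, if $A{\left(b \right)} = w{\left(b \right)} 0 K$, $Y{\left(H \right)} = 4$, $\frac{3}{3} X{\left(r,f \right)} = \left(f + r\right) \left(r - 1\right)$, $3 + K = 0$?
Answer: $144$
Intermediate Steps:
$K = -3$ ($K = -3 + 0 = -3$)
$X{\left(r,f \right)} = \left(-1 + r\right) \left(f + r\right)$ ($X{\left(r,f \right)} = \left(f + r\right) \left(r - 1\right) = \left(f + r\right) \left(-1 + r\right) = \left(-1 + r\right) \left(f + r\right)$)
$w{\left(j \right)} = 4 + j$ ($w{\left(j \right)} = j + 4 = 4 + j$)
$A{\left(b \right)} = 0$ ($A{\left(b \right)} = \left(4 + b\right) 0 \left(-3\right) = 0 \left(-3\right) = 0$)
$\left(X{\left(4,0 \right)} + A{\left(4 \right)}\right)^{2} = \left(\left(4^{2} - 0 - 4 + 0 \cdot 4\right) + 0\right)^{2} = \left(\left(16 + 0 - 4 + 0\right) + 0\right)^{2} = \left(12 + 0\right)^{2} = 12^{2} = 144$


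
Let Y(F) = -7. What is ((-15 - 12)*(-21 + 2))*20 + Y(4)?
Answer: 10253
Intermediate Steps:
((-15 - 12)*(-21 + 2))*20 + Y(4) = ((-15 - 12)*(-21 + 2))*20 - 7 = -27*(-19)*20 - 7 = 513*20 - 7 = 10260 - 7 = 10253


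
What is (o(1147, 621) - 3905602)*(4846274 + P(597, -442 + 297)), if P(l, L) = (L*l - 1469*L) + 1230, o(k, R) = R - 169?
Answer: -19423997411600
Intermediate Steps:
o(k, R) = -169 + R
P(l, L) = 1230 - 1469*L + L*l (P(l, L) = (-1469*L + L*l) + 1230 = 1230 - 1469*L + L*l)
(o(1147, 621) - 3905602)*(4846274 + P(597, -442 + 297)) = ((-169 + 621) - 3905602)*(4846274 + (1230 - 1469*(-442 + 297) + (-442 + 297)*597)) = (452 - 3905602)*(4846274 + (1230 - 1469*(-145) - 145*597)) = -3905150*(4846274 + (1230 + 213005 - 86565)) = -3905150*(4846274 + 127670) = -3905150*4973944 = -19423997411600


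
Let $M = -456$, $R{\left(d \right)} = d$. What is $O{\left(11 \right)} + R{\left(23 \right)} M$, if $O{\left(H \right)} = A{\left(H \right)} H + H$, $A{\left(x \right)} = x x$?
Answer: $-9146$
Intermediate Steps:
$A{\left(x \right)} = x^{2}$
$O{\left(H \right)} = H + H^{3}$ ($O{\left(H \right)} = H^{2} H + H = H^{3} + H = H + H^{3}$)
$O{\left(11 \right)} + R{\left(23 \right)} M = \left(11 + 11^{3}\right) + 23 \left(-456\right) = \left(11 + 1331\right) - 10488 = 1342 - 10488 = -9146$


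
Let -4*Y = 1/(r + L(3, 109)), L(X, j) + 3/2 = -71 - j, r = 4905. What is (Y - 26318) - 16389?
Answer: -806906059/18894 ≈ -42707.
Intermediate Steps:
L(X, j) = -145/2 - j (L(X, j) = -3/2 + (-71 - j) = -145/2 - j)
Y = -1/18894 (Y = -1/(4*(4905 + (-145/2 - 1*109))) = -1/(4*(4905 + (-145/2 - 109))) = -1/(4*(4905 - 363/2)) = -1/(4*9447/2) = -¼*2/9447 = -1/18894 ≈ -5.2927e-5)
(Y - 26318) - 16389 = (-1/18894 - 26318) - 16389 = -497252293/18894 - 16389 = -806906059/18894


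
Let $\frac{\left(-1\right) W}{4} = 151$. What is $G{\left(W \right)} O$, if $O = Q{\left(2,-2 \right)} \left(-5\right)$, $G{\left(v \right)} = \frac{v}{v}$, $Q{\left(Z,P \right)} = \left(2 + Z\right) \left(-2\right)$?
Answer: $40$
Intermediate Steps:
$Q{\left(Z,P \right)} = -4 - 2 Z$
$W = -604$ ($W = \left(-4\right) 151 = -604$)
$G{\left(v \right)} = 1$
$O = 40$ ($O = \left(-4 - 4\right) \left(-5\right) = \left(-8\right) \left(-5\right) = 40$)
$G{\left(W \right)} O = 1 \cdot 40 = 40$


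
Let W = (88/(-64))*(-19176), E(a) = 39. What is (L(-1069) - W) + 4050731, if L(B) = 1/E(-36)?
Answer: 156950197/39 ≈ 4.0244e+6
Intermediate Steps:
L(B) = 1/39
W = 26367 (W = (88*(-1/64))*(-19176) = -11/8*(-19176) = 26367)
(L(-1069) - W) + 4050731 = (1/39 - 1*26367) + 4050731 = (1/39 - 26367) + 4050731 = -1028312/39 + 4050731 = 156950197/39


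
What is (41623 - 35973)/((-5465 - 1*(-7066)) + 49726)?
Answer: 5650/51327 ≈ 0.11008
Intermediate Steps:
(41623 - 35973)/((-5465 - 1*(-7066)) + 49726) = 5650/((-5465 + 7066) + 49726) = 5650/(1601 + 49726) = 5650/51327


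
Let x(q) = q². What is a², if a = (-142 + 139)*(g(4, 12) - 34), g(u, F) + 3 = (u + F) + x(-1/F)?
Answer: 9138529/2304 ≈ 3966.4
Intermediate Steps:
g(u, F) = -3 + F + u + F⁻² (g(u, F) = -3 + ((u + F) + (-1/F)²) = -3 + ((F + u) + F⁻²) = -3 + (F + u + F⁻²) = -3 + F + u + F⁻²)
a = 3023/48 (a = (-142 + 139)*((-3 + 12 + 4 + 12⁻²) - 34) = -3*((-3 + 12 + 4 + 1/144) - 34) = -3*(1873/144 - 34) = -3*(-3023/144) = 3023/48 ≈ 62.979)
a² = (3023/48)² = 9138529/2304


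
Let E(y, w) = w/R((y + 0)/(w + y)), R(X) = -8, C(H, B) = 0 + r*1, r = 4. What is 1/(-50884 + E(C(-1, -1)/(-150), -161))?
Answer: -8/406911 ≈ -1.9660e-5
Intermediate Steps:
C(H, B) = 4 (C(H, B) = 0 + 4*1 = 0 + 4 = 4)
E(y, w) = -w/8 (E(y, w) = w/(-8) = w*(-⅛) = -w/8)
1/(-50884 + E(C(-1, -1)/(-150), -161)) = 1/(-50884 - ⅛*(-161)) = 1/(-50884 + 161/8) = 1/(-406911/8) = -8/406911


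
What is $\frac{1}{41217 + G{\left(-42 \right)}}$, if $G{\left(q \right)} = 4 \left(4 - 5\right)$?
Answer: $\frac{1}{41213} \approx 2.4264 \cdot 10^{-5}$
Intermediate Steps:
$G{\left(q \right)} = -4$ ($G{\left(q \right)} = 4 \left(-1\right) = -4$)
$\frac{1}{41217 + G{\left(-42 \right)}} = \frac{1}{41217 - 4} = \frac{1}{41213}$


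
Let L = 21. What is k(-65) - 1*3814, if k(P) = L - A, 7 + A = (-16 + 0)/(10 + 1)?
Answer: -41630/11 ≈ -3784.5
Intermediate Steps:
A = -93/11 (A = -7 + (-16 + 0)/(10 + 1) = -7 - 16/11 = -93/11 ≈ -8.4545)
k(P) = 324/11 (k(P) = 21 - 1*(-93/11) = 21 + 93/11 = 324/11)
k(-65) - 1*3814 = 324/11 - 1*3814 = 324/11 - 3814 = -41630/11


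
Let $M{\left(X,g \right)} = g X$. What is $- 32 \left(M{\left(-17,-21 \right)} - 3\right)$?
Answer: $-11328$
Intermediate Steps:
$M{\left(X,g \right)} = X g$
$- 32 \left(M{\left(-17,-21 \right)} - 3\right) = - 32 \left(\left(-17\right) \left(-21\right) - 3\right) = - 32 \left(357 - 3\right) = \left(-32\right) 354 = -11328$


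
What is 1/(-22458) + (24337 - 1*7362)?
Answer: 381224549/22458 ≈ 16975.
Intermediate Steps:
1/(-22458) + (24337 - 1*7362) = -1/22458 + (24337 - 7362) = -1/22458 + 16975 = 381224549/22458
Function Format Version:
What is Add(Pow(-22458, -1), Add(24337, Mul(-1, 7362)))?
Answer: Rational(381224549, 22458) ≈ 16975.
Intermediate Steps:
Add(Pow(-22458, -1), Add(24337, Mul(-1, 7362))) = Add(Rational(-1, 22458), Add(24337, -7362)) = Add(Rational(-1, 22458), 16975) = Rational(381224549, 22458)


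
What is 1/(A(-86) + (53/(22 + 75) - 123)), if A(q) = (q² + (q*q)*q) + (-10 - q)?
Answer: -97/60984526 ≈ -1.5906e-6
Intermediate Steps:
A(q) = -10 + q² + q³ - q (A(q) = (q² + q²*q) + (-10 - q) = (q² + q³) + (-10 - q) = -10 + q² + q³ - q)
1/(A(-86) + (53/(22 + 75) - 123)) = 1/((-10 + (-86)² + (-86)³ - 1*(-86)) + (53/(22 + 75) - 123)) = 1/((-10 + 7396 - 636056 + 86) + (53/97 - 123)) = 1/(-628584 + (53*(1/97) - 123)) = 1/(-628584 + (53/97 - 123)) = 1/(-628584 - 11878/97) = 1/(-60984526/97) = -97/60984526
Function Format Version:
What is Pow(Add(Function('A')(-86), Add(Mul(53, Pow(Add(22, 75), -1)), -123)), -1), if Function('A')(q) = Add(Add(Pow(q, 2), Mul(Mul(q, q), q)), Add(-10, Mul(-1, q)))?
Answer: Rational(-97, 60984526) ≈ -1.5906e-6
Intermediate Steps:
Function('A')(q) = Add(-10, Pow(q, 2), Pow(q, 3), Mul(-1, q)) (Function('A')(q) = Add(Add(Pow(q, 2), Mul(Pow(q, 2), q)), Add(-10, Mul(-1, q))) = Add(Add(Pow(q, 2), Pow(q, 3)), Add(-10, Mul(-1, q))) = Add(-10, Pow(q, 2), Pow(q, 3), Mul(-1, q)))
Pow(Add(Function('A')(-86), Add(Mul(53, Pow(Add(22, 75), -1)), -123)), -1) = Pow(Add(Add(-10, Pow(-86, 2), Pow(-86, 3), Mul(-1, -86)), Add(Mul(53, Pow(Add(22, 75), -1)), -123)), -1) = Pow(Add(Add(-10, 7396, -636056, 86), Add(Mul(53, Pow(97, -1)), -123)), -1) = Pow(Add(-628584, Add(Mul(53, Rational(1, 97)), -123)), -1) = Pow(Add(-628584, Add(Rational(53, 97), -123)), -1) = Pow(Add(-628584, Rational(-11878, 97)), -1) = Pow(Rational(-60984526, 97), -1) = Rational(-97, 60984526)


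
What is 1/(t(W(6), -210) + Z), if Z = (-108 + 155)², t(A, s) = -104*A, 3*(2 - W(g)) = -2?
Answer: 3/5795 ≈ 0.00051769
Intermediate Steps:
W(g) = 8/3 (W(g) = 2 - ⅓*(-2) = 2 + ⅔ = 8/3)
Z = 2209 (Z = 47² = 2209)
1/(t(W(6), -210) + Z) = 1/(-104*8/3 + 2209) = 1/(-832/3 + 2209) = 1/(5795/3) = 3/5795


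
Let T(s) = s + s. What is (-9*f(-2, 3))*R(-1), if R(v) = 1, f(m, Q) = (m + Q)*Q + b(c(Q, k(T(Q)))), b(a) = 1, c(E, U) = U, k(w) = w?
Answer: -36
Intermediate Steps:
T(s) = 2*s
f(m, Q) = 1 + Q*(Q + m) (f(m, Q) = (m + Q)*Q + 1 = (Q + m)*Q + 1 = Q*(Q + m) + 1 = 1 + Q*(Q + m))
(-9*f(-2, 3))*R(-1) = -9*(1 + 3² + 3*(-2))*1 = -9*(1 + 9 - 6)*1 = -9*4*1 = -36*1 = -36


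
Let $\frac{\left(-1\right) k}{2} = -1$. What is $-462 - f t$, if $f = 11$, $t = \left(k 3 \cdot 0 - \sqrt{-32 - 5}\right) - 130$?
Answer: $968 + 11 i \sqrt{37} \approx 968.0 + 66.91 i$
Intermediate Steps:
$k = 2$ ($k = \left(-2\right) \left(-1\right) = 2$)
$t = -130 - i \sqrt{37}$ ($t = \left(2 \cdot 3 \cdot 0 - \sqrt{-32 - 5}\right) - 130 = \left(6 \cdot 0 - \sqrt{-37}\right) - 130 = \left(0 - i \sqrt{37}\right) - 130 = - i \sqrt{37} - 130 = -130 - i \sqrt{37} \approx -130.0 - 6.0828 i$)
$-462 - f t = -462 - 11 \left(-130 - i \sqrt{37}\right) = -462 - \left(-1430 - 11 i \sqrt{37}\right) = -462 + \left(1430 + 11 i \sqrt{37}\right) = 968 + 11 i \sqrt{37}$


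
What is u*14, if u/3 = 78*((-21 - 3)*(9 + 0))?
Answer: -707616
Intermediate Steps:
u = -50544 (u = 3*(78*((-21 - 3)*(9 + 0))) = 3*(78*(-24*9)) = 3*(78*(-216)) = 3*(-16848) = -50544)
u*14 = -50544*14 = -707616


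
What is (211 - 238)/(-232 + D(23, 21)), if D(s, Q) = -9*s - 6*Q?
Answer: 27/565 ≈ 0.047788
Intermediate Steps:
(211 - 238)/(-232 + D(23, 21)) = (211 - 238)/(-232 + (-9*23 - 6*21)) = -27/(-232 + (-207 - 126)) = -27/(-232 - 333) = -27/(-565) = -27*(-1/565) = 27/565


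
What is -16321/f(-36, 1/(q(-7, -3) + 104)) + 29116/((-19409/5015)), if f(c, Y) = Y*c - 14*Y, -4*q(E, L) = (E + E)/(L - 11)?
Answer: 20451596387/776360 ≈ 26343.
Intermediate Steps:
q(E, L) = -E/(2*(-11 + L)) (q(E, L) = -(E + E)/(4*(L - 11)) = -2*E/(4*(-11 + L)) = -E/(2*(-11 + L)))
f(c, Y) = -14*Y + Y*c
-16321/f(-36, 1/(q(-7, -3) + 104)) + 29116/((-19409/5015)) = -16321*(-1*(-7)/(-22 + 2*(-3)) + 104)/(-14 - 36) + 29116/((-19409/5015)) = -(-848692/25 - 114247/(50*(-22 - 6))) + 29116/((-19409*1/5015)) = -16321/(-50/(-1*(-7)/(-28) + 104)) + 29116/(-19409/5015) = -16321/(-50/(-1*(-7)*(-1/28) + 104)) + 29116*(-5015/19409) = -16321/(-50/(-1/4 + 104)) - 146016740/19409 = -16321/(-50/(415/4)) - 146016740/19409 = -16321/((4/415)*(-50)) - 146016740/19409 = -16321/(-40/83) - 146016740/19409 = -16321*(-83/40) - 146016740/19409 = 1354643/40 - 146016740/19409 = 20451596387/776360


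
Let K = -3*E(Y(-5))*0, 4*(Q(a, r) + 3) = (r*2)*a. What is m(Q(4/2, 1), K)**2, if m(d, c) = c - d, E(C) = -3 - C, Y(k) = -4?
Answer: 4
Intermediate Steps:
Q(a, r) = -3 + a*r/2 (Q(a, r) = -3 + ((r*2)*a)/4 = -3 + ((2*r)*a)/4 = -3 + (2*a*r)/4 = -3 + a*r/2)
K = 0 (K = -3*(-3 - 1*(-4))*0 = -3*(-3 + 4)*0 = -3*1*0 = -3*0 = 0)
m(Q(4/2, 1), K)**2 = (0 - (-3 + (1/2)*(4/2)*1))**2 = (0 - (-3 + (1/2)*(4*(1/2))*1))**2 = (0 - (-3 + (1/2)*2*1))**2 = (0 - (-3 + 1))**2 = (0 - 1*(-2))**2 = (0 + 2)**2 = 2**2 = 4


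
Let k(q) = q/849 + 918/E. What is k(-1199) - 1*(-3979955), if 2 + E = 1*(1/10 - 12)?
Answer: 469670509024/118011 ≈ 3.9799e+6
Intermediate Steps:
E = -139/10 (E = -2 + 1*(1/10 - 12) = -2 + 1*(⅒ - 12) = -2 + 1*(-119/10) = -2 - 119/10 = -139/10 ≈ -13.900)
k(q) = -9180/139 + q/849 (k(q) = q/849 + 918/(-139/10) = q*(1/849) + 918*(-10/139) = q/849 - 9180/139 = -9180/139 + q/849)
k(-1199) - 1*(-3979955) = (-9180/139 + (1/849)*(-1199)) - 1*(-3979955) = (-9180/139 - 1199/849) + 3979955 = -7960481/118011 + 3979955 = 469670509024/118011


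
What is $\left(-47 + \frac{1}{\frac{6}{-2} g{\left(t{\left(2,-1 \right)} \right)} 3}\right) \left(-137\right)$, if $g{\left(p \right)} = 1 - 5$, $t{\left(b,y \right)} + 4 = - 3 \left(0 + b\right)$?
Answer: $\frac{231667}{36} \approx 6435.2$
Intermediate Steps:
$t{\left(b,y \right)} = -4 - 3 b$ ($t{\left(b,y \right)} = -4 - 3 \left(0 + b\right) = -4 - 3 b$)
$g{\left(p \right)} = -4$
$\left(-47 + \frac{1}{\frac{6}{-2} g{\left(t{\left(2,-1 \right)} \right)} 3}\right) \left(-137\right) = \left(-47 + \frac{1}{\frac{6}{-2} \left(-4\right) 3}\right) \left(-137\right) = \left(-47 + \frac{1}{6 \left(- \frac{1}{2}\right) \left(-4\right) 3}\right) \left(-137\right) = \left(-47 + \frac{1}{\left(-3\right) \left(-4\right) 3}\right) \left(-137\right) = \left(-47 + \frac{1}{12 \cdot 3}\right) \left(-137\right) = \left(-47 + \frac{1}{36}\right) \left(-137\right) = \left(- \frac{1691}{36}\right) \left(-137\right) = \frac{231667}{36}$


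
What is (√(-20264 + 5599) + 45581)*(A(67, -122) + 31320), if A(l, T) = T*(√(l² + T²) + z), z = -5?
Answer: 2*(15965 - 61*√19373)*(45581 + I*√14665) ≈ 6.814e+8 + 1.8103e+6*I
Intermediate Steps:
A(l, T) = T*(-5 + √(T² + l²)) (A(l, T) = T*(√(l² + T²) - 5) = T*(√(T² + l²) - 5) = T*(-5 + √(T² + l²)))
(√(-20264 + 5599) + 45581)*(A(67, -122) + 31320) = (√(-20264 + 5599) + 45581)*(-122*(-5 + √((-122)² + 67²)) + 31320) = (√(-14665) + 45581)*(-122*(-5 + √(14884 + 4489)) + 31320) = (I*√14665 + 45581)*(-122*(-5 + √19373) + 31320) = (45581 + I*√14665)*((610 - 122*√19373) + 31320) = (45581 + I*√14665)*(31930 - 122*√19373) = (31930 - 122*√19373)*(45581 + I*√14665)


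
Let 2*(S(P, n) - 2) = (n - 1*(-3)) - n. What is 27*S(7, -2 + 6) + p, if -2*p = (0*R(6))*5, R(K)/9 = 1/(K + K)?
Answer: 189/2 ≈ 94.500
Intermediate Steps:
R(K) = 9/(2*K) (R(K) = 9/(K + K) = 9/((2*K)) = 9*(1/(2*K)) = 9/(2*K))
S(P, n) = 7/2 (S(P, n) = 2 + ((n - 1*(-3)) - n)/2 = 2 + ((n + 3) - n)/2 = 2 + ((3 + n) - n)/2 = 2 + (1/2)*3 = 2 + 3/2 = 7/2)
p = 0 (p = -0*((9/2)/6)*5/2 = -0*((9/2)*(1/6))*5/2 = -0*(3/4)*5/2 = -0*5 = -1/2*0 = 0)
27*S(7, -2 + 6) + p = 27*(7/2) + 0 = 189/2 + 0 = 189/2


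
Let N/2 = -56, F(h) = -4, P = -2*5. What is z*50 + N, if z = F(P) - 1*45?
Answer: -2562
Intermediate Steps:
P = -10
z = -49 (z = -4 - 1*45 = -4 - 45 = -49)
N = -112 (N = 2*(-56) = -112)
z*50 + N = -49*50 - 112 = -2450 - 112 = -2562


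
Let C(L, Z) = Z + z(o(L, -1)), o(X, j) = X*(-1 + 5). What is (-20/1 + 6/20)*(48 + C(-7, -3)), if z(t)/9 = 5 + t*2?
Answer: 40779/5 ≈ 8155.8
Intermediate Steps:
o(X, j) = 4*X (o(X, j) = X*4 = 4*X)
z(t) = 45 + 18*t (z(t) = 9*(5 + t*2) = 9*(5 + 2*t) = 45 + 18*t)
C(L, Z) = 45 + Z + 72*L (C(L, Z) = Z + (45 + 18*(4*L)) = Z + (45 + 72*L) = 45 + Z + 72*L)
(-20/1 + 6/20)*(48 + C(-7, -3)) = (-20/1 + 6/20)*(48 + (45 - 3 + 72*(-7))) = (-20*1 + 6*(1/20))*(48 + (45 - 3 - 504)) = (-20 + 3/10)*(48 - 462) = -197/10*(-414) = 40779/5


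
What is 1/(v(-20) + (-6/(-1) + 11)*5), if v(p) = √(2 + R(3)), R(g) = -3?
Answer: 85/7226 - I/7226 ≈ 0.011763 - 0.00013839*I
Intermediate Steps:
v(p) = I (v(p) = √(2 - 3) = √(-1) = I)
1/(v(-20) + (-6/(-1) + 11)*5) = 1/(I + (-6/(-1) + 11)*5) = 1/(I + (-6*(-1) + 11)*5) = 1/(I + (6 + 11)*5) = 1/(I + 17*5) = 1/(I + 85) = 1/(85 + I) = (85 - I)/7226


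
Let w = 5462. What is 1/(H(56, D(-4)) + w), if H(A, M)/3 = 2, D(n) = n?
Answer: 1/5468 ≈ 0.00018288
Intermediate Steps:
H(A, M) = 6 (H(A, M) = 3*2 = 6)
1/(H(56, D(-4)) + w) = 1/(6 + 5462) = 1/5468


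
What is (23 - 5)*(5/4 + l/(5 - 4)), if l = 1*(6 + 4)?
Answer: 405/2 ≈ 202.50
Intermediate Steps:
l = 10 (l = 1*10 = 10)
(23 - 5)*(5/4 + l/(5 - 4)) = (23 - 5)*(5/4 + 10/(5 - 4)) = 18*(5*(¼) + 10/1) = 18*(5/4 + 10*1) = 18*(5/4 + 10) = 18*(45/4) = 405/2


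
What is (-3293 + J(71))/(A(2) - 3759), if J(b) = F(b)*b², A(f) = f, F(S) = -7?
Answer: 38580/3757 ≈ 10.269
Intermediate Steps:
J(b) = -7*b²
(-3293 + J(71))/(A(2) - 3759) = (-3293 - 7*71²)/(2 - 3759) = (-3293 - 7*5041)/(-3757) = (-3293 - 35287)*(-1/3757) = -38580*(-1/3757) = 38580/3757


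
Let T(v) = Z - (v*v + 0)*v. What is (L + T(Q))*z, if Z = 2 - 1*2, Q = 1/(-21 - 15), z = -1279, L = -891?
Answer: 53168663105/46656 ≈ 1.1396e+6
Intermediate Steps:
Q = -1/36 (Q = 1/(-36) = -1/36 ≈ -0.027778)
Z = 0 (Z = 2 - 2 = 0)
T(v) = -v³ (T(v) = 0 - (v*v + 0)*v = 0 - (v² + 0)*v = 0 - v²*v = 0 - v³ = -v³)
(L + T(Q))*z = (-891 - (-1/36)³)*(-1279) = (-891 - 1*(-1/46656))*(-1279) = (-891 + 1/46656)*(-1279) = -41570495/46656*(-1279) = 53168663105/46656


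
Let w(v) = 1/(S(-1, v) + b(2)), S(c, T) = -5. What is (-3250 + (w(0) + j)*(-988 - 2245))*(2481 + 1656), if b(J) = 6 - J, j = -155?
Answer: 2073042426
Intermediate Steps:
w(v) = -1 (w(v) = 1/(-5 + (6 - 1*2)) = 1/(-5 + (6 - 2)) = 1/(-5 + 4) = 1/(-1) = -1)
(-3250 + (w(0) + j)*(-988 - 2245))*(2481 + 1656) = (-3250 + (-1 - 155)*(-988 - 2245))*(2481 + 1656) = (-3250 - 156*(-3233))*4137 = (-3250 + 504348)*4137 = 501098*4137 = 2073042426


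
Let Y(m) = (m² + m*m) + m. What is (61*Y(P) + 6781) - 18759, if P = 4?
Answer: -9782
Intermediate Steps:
Y(m) = m + 2*m² (Y(m) = (m² + m²) + m = 2*m² + m = m + 2*m²)
(61*Y(P) + 6781) - 18759 = (61*(4*(1 + 2*4)) + 6781) - 18759 = (61*(4*(1 + 8)) + 6781) - 18759 = (61*(4*9) + 6781) - 18759 = (61*36 + 6781) - 18759 = (2196 + 6781) - 18759 = 8977 - 18759 = -9782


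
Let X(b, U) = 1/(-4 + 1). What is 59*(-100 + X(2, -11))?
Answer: -17759/3 ≈ -5919.7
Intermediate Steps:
X(b, U) = -1/3 (X(b, U) = 1/(-3) = -1/3)
59*(-100 + X(2, -11)) = 59*(-100 - 1/3) = 59*(-301/3) = -17759/3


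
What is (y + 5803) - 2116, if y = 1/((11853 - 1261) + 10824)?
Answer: 78960793/21416 ≈ 3687.0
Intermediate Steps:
y = 1/21416 (y = 1/(10592 + 10824) = 1/21416 ≈ 4.6694e-5)
(y + 5803) - 2116 = (1/21416 + 5803) - 2116 = 124277049/21416 - 2116 = 78960793/21416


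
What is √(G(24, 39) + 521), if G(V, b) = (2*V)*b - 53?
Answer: 6*√65 ≈ 48.374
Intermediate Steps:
G(V, b) = -53 + 2*V*b (G(V, b) = 2*V*b - 53 = -53 + 2*V*b)
√(G(24, 39) + 521) = √((-53 + 2*24*39) + 521) = √((-53 + 1872) + 521) = √(1819 + 521) = √2340 = 6*√65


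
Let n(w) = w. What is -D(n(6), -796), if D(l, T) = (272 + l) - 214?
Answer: -64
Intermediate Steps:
D(l, T) = 58 + l
-D(n(6), -796) = -(58 + 6) = -1*64 = -64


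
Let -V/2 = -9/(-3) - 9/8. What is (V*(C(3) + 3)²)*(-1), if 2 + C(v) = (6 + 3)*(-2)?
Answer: 4335/4 ≈ 1083.8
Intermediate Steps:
C(v) = -20 (C(v) = -2 + (6 + 3)*(-2) = -2 + 9*(-2) = -2 - 18 = -20)
V = -15/4 (V = -2*(-9/(-3) - 9/8) = -2*(-9*(-⅓) - 9*⅛) = -2*(3 - 9/8) = -2*15/8 = -15/4 ≈ -3.7500)
(V*(C(3) + 3)²)*(-1) = -15*(-20 + 3)²/4*(-1) = -15/4*(-17)²*(-1) = -15/4*289*(-1) = -4335/4*(-1) = 4335/4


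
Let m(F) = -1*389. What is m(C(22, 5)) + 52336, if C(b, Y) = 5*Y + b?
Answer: 51947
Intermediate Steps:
C(b, Y) = b + 5*Y
m(F) = -389
m(C(22, 5)) + 52336 = -389 + 52336 = 51947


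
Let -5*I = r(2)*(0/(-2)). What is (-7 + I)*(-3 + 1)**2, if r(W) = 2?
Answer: -28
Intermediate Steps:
I = 0 (I = -2*0/(-2)/5 = -2*0*(-1/2)/5 = -2*0/5 = -1/5*0 = 0)
(-7 + I)*(-3 + 1)**2 = (-7 + 0)*(-3 + 1)**2 = -7*(-2)**2 = -7*4 = -28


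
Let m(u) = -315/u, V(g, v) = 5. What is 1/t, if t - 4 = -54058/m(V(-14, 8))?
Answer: 63/54310 ≈ 0.0011600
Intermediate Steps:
t = 54310/63 (t = 4 - 54058/((-315/5)) = 4 - 54058/((-315*⅕)) = 4 - 54058/(-63) = 4 - 54058*(-1/63) = 4 + 54058/63 = 54310/63 ≈ 862.06)
1/t = 1/(54310/63) = 63/54310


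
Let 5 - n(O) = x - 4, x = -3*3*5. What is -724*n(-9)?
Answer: -39096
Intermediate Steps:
x = -45 (x = -9*5 = -45)
n(O) = 54 (n(O) = 5 - (-45 - 4) = 5 - 1*(-49) = 5 + 49 = 54)
-724*n(-9) = -724*54 = -39096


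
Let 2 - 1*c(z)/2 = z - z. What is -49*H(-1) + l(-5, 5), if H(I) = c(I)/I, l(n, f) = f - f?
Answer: 196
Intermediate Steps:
c(z) = 4 (c(z) = 4 - 2*(z - z) = 4 - 2*0 = 4 + 0 = 4)
l(n, f) = 0
H(I) = 4/I
-49*H(-1) + l(-5, 5) = -196/(-1) + 0 = -196*(-1) + 0 = -49*(-4) + 0 = 196 + 0 = 196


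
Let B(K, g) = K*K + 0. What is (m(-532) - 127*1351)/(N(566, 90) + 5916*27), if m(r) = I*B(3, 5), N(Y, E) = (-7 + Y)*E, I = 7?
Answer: -12251/15003 ≈ -0.81657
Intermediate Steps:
N(Y, E) = E*(-7 + Y)
B(K, g) = K² (B(K, g) = K² + 0 = K²)
m(r) = 63 (m(r) = 7*3² = 7*9 = 63)
(m(-532) - 127*1351)/(N(566, 90) + 5916*27) = (63 - 127*1351)/(90*(-7 + 566) + 5916*27) = (63 - 171577)/(90*559 + 159732) = -171514/(50310 + 159732) = -171514/210042 = -171514*1/210042 = -12251/15003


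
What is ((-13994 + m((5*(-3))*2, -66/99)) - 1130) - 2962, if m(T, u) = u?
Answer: -54260/3 ≈ -18087.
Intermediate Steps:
((-13994 + m((5*(-3))*2, -66/99)) - 1130) - 2962 = ((-13994 - 66/99) - 1130) - 2962 = ((-13994 - 66*1/99) - 1130) - 2962 = ((-13994 - ⅔) - 1130) - 2962 = (-41984/3 - 1130) - 2962 = -45374/3 - 2962 = -54260/3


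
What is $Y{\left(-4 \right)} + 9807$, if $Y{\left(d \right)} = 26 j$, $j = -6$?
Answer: $9651$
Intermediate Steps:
$Y{\left(d \right)} = -156$ ($Y{\left(d \right)} = 26 \left(-6\right) = -156$)
$Y{\left(-4 \right)} + 9807 = -156 + 9807 = 9651$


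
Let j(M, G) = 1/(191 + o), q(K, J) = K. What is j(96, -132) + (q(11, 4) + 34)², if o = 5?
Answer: 396901/196 ≈ 2025.0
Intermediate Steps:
j(M, G) = 1/196 (j(M, G) = 1/(191 + 5) = 1/196)
j(96, -132) + (q(11, 4) + 34)² = 1/196 + (11 + 34)² = 1/196 + 45² = 1/196 + 2025 = 396901/196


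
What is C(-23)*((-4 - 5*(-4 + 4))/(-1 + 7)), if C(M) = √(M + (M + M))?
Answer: -2*I*√69/3 ≈ -5.5378*I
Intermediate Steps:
C(M) = √3*√M (C(M) = √(M + 2*M) = √(3*M) = √3*√M)
C(-23)*((-4 - 5*(-4 + 4))/(-1 + 7)) = (√3*√(-23))*((-4 - 5*(-4 + 4))/(-1 + 7)) = (√3*(I*√23))*((-4 - 5*0)/6) = (I*√69)*((-4 + 0)*(⅙)) = (I*√69)*(-4*⅙) = (I*√69)*(-⅔) = -2*I*√69/3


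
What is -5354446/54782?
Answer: -62261/637 ≈ -97.741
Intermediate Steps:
-5354446/54782 = -86*62261/54782 = -62261/637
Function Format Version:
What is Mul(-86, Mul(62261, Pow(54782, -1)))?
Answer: Rational(-62261, 637) ≈ -97.741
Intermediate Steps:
Mul(-86, Mul(62261, Pow(54782, -1))) = Mul(-86, Mul(62261, Rational(1, 54782))) = Mul(-86, Rational(62261, 54782)) = Rational(-62261, 637)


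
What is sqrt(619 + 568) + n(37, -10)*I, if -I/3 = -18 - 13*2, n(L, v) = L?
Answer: 4884 + sqrt(1187) ≈ 4918.5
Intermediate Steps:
I = 132 (I = -3*(-18 - 13*2) = -3*(-18 - 26) = -3*(-44) = 132)
sqrt(619 + 568) + n(37, -10)*I = sqrt(619 + 568) + 37*132 = sqrt(1187) + 4884 = 4884 + sqrt(1187)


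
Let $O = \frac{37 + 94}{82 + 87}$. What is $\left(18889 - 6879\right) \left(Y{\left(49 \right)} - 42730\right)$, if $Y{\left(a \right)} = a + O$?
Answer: $- \frac{86627625580}{169} \approx -5.1259 \cdot 10^{8}$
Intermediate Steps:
$O = \frac{131}{169} \approx 0.77515$
$Y{\left(a \right)} = \frac{131}{169} + a$ ($Y{\left(a \right)} = a + \frac{131}{169} = \frac{131}{169} + a$)
$\left(18889 - 6879\right) \left(Y{\left(49 \right)} - 42730\right) = \left(18889 - 6879\right) \left(\left(\frac{131}{169} + 49\right) - 42730\right) = 12010 \left(\frac{8412}{169} - 42730\right) = 12010 \left(- \frac{7212958}{169}\right) = - \frac{86627625580}{169}$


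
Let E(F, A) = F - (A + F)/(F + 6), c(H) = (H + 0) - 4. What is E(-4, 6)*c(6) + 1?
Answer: -9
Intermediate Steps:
c(H) = -4 + H (c(H) = H - 4 = -4 + H)
E(F, A) = F - (A + F)/(6 + F)
E(-4, 6)*c(6) + 1 = (((-4)² - 1*6 + 5*(-4))/(6 - 4))*(-4 + 6) + 1 = ((16 - 6 - 20)/2)*2 + 1 = ((½)*(-10))*2 + 1 = -5*2 + 1 = -10 + 1 = -9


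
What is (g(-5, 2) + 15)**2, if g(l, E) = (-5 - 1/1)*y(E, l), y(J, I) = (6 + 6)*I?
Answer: 140625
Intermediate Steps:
y(J, I) = 12*I
g(l, E) = -72*l (g(l, E) = (-5 - 1/1)*(12*l) = (-5 - 1*1)*(12*l) = (-5 - 1)*(12*l) = -72*l)
(g(-5, 2) + 15)**2 = (-72*(-5) + 15)**2 = (360 + 15)**2 = 375**2 = 140625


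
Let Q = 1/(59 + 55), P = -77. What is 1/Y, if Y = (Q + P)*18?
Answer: -19/26331 ≈ -0.00072158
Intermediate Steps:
Q = 1/114 ≈ 0.0087719
Y = -26331/19 (Y = (1/114 - 77)*18 = -8777/114*18 = -26331/19 ≈ -1385.8)
1/Y = 1/(-26331/19) = -19/26331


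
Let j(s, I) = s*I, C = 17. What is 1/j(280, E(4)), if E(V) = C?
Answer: 1/4760 ≈ 0.00021008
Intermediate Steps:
E(V) = 17
j(s, I) = I*s
1/j(280, E(4)) = 1/(17*280) = 1/4760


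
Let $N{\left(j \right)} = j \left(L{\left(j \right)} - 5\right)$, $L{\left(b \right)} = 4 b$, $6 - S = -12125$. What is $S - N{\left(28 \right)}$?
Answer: $9135$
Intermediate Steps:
$S = 12131$ ($S = 6 - -12125 = 6 + 12125 = 12131$)
$N{\left(j \right)} = j \left(-5 + 4 j\right)$ ($N{\left(j \right)} = j \left(4 j - 5\right) = j \left(-5 + 4 j\right)$)
$S - N{\left(28 \right)} = 12131 - 28 \left(-5 + 4 \cdot 28\right) = 12131 - 28 \left(-5 + 112\right) = 12131 - 28 \cdot 107 = 12131 - 2996 = 9135$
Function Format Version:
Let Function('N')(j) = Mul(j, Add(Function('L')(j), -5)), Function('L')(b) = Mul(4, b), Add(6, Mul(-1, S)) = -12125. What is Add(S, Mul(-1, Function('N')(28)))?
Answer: 9135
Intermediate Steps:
S = 12131 (S = Add(6, Mul(-1, -12125)) = Add(6, 12125) = 12131)
Function('N')(j) = Mul(j, Add(-5, Mul(4, j))) (Function('N')(j) = Mul(j, Add(Mul(4, j), -5)) = Mul(j, Add(-5, Mul(4, j))))
Add(S, Mul(-1, Function('N')(28))) = Add(12131, Mul(-1, Mul(28, Add(-5, Mul(4, 28))))) = Add(12131, Mul(-1, Mul(28, Add(-5, 112)))) = Add(12131, Mul(-1, Mul(28, 107))) = Add(12131, Mul(-1, 2996)) = Add(12131, -2996) = 9135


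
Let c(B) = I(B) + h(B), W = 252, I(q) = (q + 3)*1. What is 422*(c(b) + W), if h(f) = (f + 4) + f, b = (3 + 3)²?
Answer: 154874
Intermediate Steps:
I(q) = 3 + q (I(q) = (3 + q)*1 = 3 + q)
b = 36 (b = 6² = 36)
h(f) = 4 + 2*f (h(f) = (4 + f) + f = 4 + 2*f)
c(B) = 7 + 3*B (c(B) = (3 + B) + (4 + 2*B) = 7 + 3*B)
422*(c(b) + W) = 422*((7 + 3*36) + 252) = 422*((7 + 108) + 252) = 422*(115 + 252) = 422*367 = 154874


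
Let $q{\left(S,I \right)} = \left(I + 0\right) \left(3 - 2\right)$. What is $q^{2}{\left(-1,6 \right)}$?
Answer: $36$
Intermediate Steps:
$q{\left(S,I \right)} = I$ ($q{\left(S,I \right)} = I 1 = I$)
$q^{2}{\left(-1,6 \right)} = 6^{2} = 36$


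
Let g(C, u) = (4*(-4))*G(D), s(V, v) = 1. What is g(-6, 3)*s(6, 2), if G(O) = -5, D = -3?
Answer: 80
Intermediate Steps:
g(C, u) = 80 (g(C, u) = (4*(-4))*(-5) = -16*(-5) = 80)
g(-6, 3)*s(6, 2) = 80*1 = 80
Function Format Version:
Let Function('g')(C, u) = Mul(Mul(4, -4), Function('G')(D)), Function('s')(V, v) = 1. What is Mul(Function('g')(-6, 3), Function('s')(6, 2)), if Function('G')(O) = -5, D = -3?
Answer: 80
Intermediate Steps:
Function('g')(C, u) = 80 (Function('g')(C, u) = Mul(Mul(4, -4), -5) = Mul(-16, -5) = 80)
Mul(Function('g')(-6, 3), Function('s')(6, 2)) = Mul(80, 1) = 80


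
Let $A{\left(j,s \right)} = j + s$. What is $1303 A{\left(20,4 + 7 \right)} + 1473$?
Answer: $41866$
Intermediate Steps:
$1303 A{\left(20,4 + 7 \right)} + 1473 = 1303 \left(20 + \left(4 + 7\right)\right) + 1473 = 1303 \left(20 + 11\right) + 1473 = 1303 \cdot 31 + 1473 = 40393 + 1473 = 41866$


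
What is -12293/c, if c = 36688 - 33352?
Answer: -12293/3336 ≈ -3.6850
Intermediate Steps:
c = 3336
-12293/c = -12293/3336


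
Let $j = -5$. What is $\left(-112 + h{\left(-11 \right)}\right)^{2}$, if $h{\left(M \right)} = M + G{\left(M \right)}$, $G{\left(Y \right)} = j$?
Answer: $16384$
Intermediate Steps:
$G{\left(Y \right)} = -5$
$h{\left(M \right)} = -5 + M$ ($h{\left(M \right)} = M - 5 = -5 + M$)
$\left(-112 + h{\left(-11 \right)}\right)^{2} = \left(-112 - 16\right)^{2} = \left(-128\right)^{2} = 16384$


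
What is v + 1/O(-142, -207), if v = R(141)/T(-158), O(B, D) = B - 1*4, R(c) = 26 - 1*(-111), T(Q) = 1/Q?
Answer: -3160317/146 ≈ -21646.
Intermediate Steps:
R(c) = 137 (R(c) = 26 + 111 = 137)
O(B, D) = -4 + B (O(B, D) = B - 4 = -4 + B)
v = -21646 (v = 137/(1/(-158)) = 137/(-1/158) = 137*(-158) = -21646)
v + 1/O(-142, -207) = -21646 + 1/(-4 - 142) = -21646 + 1/(-146) = -21646 - 1/146 = -3160317/146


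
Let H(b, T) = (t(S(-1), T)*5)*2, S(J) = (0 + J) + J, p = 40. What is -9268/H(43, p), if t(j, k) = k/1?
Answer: -2317/100 ≈ -23.170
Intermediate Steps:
S(J) = 2*J (S(J) = J + J = 2*J)
t(j, k) = k (t(j, k) = k*1 = k)
H(b, T) = 10*T (H(b, T) = (T*5)*2 = (5*T)*2 = 10*T)
-9268/H(43, p) = -9268/(10*40) = -9268/400 = -9268*1/400 = -2317/100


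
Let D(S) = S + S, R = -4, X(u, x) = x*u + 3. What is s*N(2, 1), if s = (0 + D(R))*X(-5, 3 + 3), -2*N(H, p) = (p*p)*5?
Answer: -540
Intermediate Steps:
X(u, x) = 3 + u*x (X(u, x) = u*x + 3 = 3 + u*x)
D(S) = 2*S
N(H, p) = -5*p**2/2 (N(H, p) = -p*p*5/2 = -p**2*5/2 = -5*p**2/2)
s = 216 (s = (0 + 2*(-4))*(3 - 5*(3 + 3)) = (0 - 8)*(3 - 5*6) = -8*(3 - 30) = -8*(-27) = 216)
s*N(2, 1) = 216*(-5/2*1**2) = 216*(-5/2*1) = 216*(-5/2) = -540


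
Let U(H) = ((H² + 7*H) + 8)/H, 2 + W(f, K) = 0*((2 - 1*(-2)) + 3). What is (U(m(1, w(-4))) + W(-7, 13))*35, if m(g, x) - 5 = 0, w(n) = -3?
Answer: 406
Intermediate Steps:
m(g, x) = 5 (m(g, x) = 5 + 0 = 5)
W(f, K) = -2 (W(f, K) = -2 + 0*((2 - 1*(-2)) + 3) = -2 + 0*((2 + 2) + 3) = -2 + 0*(4 + 3) = -2 + 0*7 = -2 + 0 = -2)
U(H) = (8 + H² + 7*H)/H
(U(m(1, w(-4))) + W(-7, 13))*35 = ((7 + 5 + 8/5) - 2)*35 = (68/5 - 2)*35 = (58/5)*35 = 406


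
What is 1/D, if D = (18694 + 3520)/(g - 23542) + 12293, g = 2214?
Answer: 10664/131081445 ≈ 8.1354e-5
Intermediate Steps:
D = 131081445/10664 (D = (18694 + 3520)/(2214 - 23542) + 12293 = 22214/(-21328) + 12293 = 22214*(-1/21328) + 12293 = -11107/10664 + 12293 = 131081445/10664 ≈ 12292.)
1/D = 1/(131081445/10664) = 10664/131081445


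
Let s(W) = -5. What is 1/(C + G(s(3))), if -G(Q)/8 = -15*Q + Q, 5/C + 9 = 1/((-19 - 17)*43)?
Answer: -13933/7810220 ≈ -0.0017839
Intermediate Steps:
C = -7740/13933 (C = 5/(-9 + 1/((-19 - 17)*43)) = 5/(-9 + 1/(-36*43)) = 5/(-9 + 1/(-1548)) = 5/(-9 - 1/1548) = 5/(-13933/1548) = 5*(-1548/13933) = -7740/13933 ≈ -0.55552)
G(Q) = 112*Q (G(Q) = -8*(-15*Q + Q) = -(-112)*Q = 112*Q)
1/(C + G(s(3))) = 1/(-7740/13933 + 112*(-5)) = 1/(-7740/13933 - 560) = 1/(-7810220/13933) = -13933/7810220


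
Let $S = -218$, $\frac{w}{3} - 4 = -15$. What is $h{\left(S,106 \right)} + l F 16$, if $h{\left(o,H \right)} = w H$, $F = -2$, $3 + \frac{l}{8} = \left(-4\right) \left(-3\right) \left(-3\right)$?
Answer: $6486$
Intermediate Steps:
$w = -33$ ($w = 12 + 3 \left(-15\right) = 12 - 45 = -33$)
$l = -312$ ($l = -24 + 8 \left(-4\right) \left(-3\right) \left(-3\right) = -24 + 8 \cdot 12 \left(-3\right) = -24 + 8 \left(-36\right) = -24 - 288 = -312$)
$h{\left(o,H \right)} = - 33 H$
$h{\left(S,106 \right)} + l F 16 = \left(-33\right) 106 + \left(-312\right) \left(-2\right) 16 = -3498 + 624 \cdot 16 = -3498 + 9984 = 6486$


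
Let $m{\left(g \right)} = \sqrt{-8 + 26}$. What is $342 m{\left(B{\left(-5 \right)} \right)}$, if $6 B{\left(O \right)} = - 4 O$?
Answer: $1026 \sqrt{2} \approx 1451.0$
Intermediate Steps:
$B{\left(O \right)} = - \frac{2 O}{3}$ ($B{\left(O \right)} = \frac{\left(-4\right) O}{6} = - \frac{2 O}{3}$)
$m{\left(g \right)} = 3 \sqrt{2}$ ($m{\left(g \right)} = \sqrt{18} = 3 \sqrt{2}$)
$342 m{\left(B{\left(-5 \right)} \right)} = 342 \cdot 3 \sqrt{2} = 1026 \sqrt{2}$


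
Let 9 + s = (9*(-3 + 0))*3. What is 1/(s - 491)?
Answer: -1/581 ≈ -0.0017212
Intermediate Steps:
s = -90 (s = -9 + (9*(-3 + 0))*3 = -9 + (9*(-3))*3 = -9 - 27*3 = -9 - 81 = -90)
1/(s - 491) = 1/(-90 - 491) = 1/(-581) = -1/581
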